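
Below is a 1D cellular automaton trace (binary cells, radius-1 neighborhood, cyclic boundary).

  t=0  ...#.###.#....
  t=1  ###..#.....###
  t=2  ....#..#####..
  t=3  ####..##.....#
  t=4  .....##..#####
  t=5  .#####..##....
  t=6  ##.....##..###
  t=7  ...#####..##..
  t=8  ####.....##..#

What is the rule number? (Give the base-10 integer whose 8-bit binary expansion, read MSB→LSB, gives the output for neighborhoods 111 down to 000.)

11

  [7] ### => .  t=0,i=6
  [6] ##. => .  t=0,i=7
  [5] #.# => .  t=0,i=4
  [4] #.. => .  t=0,i=10
  [3] .## => #  t=0,i=5
  [2] .#. => .  t=0,i=3
  [1] ..# => #  t=0,i=2
  [0] ... => #  t=0,i=0
  bits 00001011 = 11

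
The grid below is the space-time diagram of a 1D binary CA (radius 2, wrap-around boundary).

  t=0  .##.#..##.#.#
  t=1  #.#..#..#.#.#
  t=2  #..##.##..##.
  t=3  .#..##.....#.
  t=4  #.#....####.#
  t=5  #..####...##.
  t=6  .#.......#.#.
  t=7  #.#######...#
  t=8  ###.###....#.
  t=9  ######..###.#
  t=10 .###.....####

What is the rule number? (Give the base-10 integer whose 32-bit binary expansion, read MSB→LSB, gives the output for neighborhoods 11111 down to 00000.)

  [31] ##### => #  t=7,i=4
  [30] ####. => .  t=4,i=9
  [29] ###.# => #  t=4,i=10
  [28] ###.. => .  t=5,i=6
  [27] ##.## => #  t=2,i=5
  [26] ##.#. => .  t=0,i=3
  [25] ##..# => .  t=2,i=8
  [24] ##... => .  t=3,i=6
  [23] #.### => #  t=7,i=2
  [22] #.##. => .  t=0,i=1
  [21] #.#.# => #  t=0,i=10
  [20] #.#.. => .  t=0,i=4
  [19] #..## => .  t=0,i=6
  [18] #..#. => #  t=1,i=4
  [17] #...# => .  t=5,i=8
  [16] #.... => #  t=3,i=7
  [15] .#### => .  t=4,i=8
  [14] .###. => #  t=8,i=1
  [13] .##.# => #  t=0,i=2
  [12] .##.. => .  t=2,i=7
  [11] .#.## => #  t=0,i=0
  [10] .#.#. => .  t=0,i=11
  [9] .#..# => #  t=0,i=5
  [8] .#... => #  t=4,i=3
  [7] ..### => .  t=4,i=7
  [6] ..##. => .  t=0,i=7
  [5] ..#.# => .  t=1,i=8
  [4] ..#.. => .  t=1,i=5
  [3] ...## => #  t=4,i=6
  [2] ...#. => #  t=3,i=10
  [1] ....# => #  t=3,i=9
  [0] ..... => #  t=3,i=8
  bits 10101000101001010110101100001111 = 2829413135

2829413135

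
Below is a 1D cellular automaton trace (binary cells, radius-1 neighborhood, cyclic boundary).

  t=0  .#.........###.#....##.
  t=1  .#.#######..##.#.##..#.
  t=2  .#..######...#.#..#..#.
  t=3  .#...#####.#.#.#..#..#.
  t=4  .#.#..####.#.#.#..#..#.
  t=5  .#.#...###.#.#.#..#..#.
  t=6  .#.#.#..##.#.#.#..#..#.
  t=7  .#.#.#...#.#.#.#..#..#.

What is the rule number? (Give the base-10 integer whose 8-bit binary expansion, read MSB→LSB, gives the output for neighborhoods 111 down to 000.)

197

  ###|#  b7=1 t=0,i=12
  ##.|#  b6=1 t=0,i=13
  #.#|.  b5=0 t=0,i=14
  #..|.  b4=0 t=0,i=2
  .##|.  b3=0 t=0,i=11
  .#.|#  b2=1 t=0,i=1
  ..#|.  b1=0 t=0,i=0
  ...|#  b0=1 t=0,i=3
  bits 11000101 = 197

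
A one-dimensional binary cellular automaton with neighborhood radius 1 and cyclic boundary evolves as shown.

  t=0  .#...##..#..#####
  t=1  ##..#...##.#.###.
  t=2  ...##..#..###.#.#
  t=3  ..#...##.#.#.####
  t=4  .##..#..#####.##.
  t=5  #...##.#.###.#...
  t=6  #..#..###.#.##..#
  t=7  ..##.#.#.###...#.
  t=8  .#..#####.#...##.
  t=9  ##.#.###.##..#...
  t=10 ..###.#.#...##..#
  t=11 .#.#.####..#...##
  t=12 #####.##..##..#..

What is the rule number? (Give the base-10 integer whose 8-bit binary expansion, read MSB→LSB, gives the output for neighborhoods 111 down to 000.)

166

  [7] ### => #  t=0,i=13
  [6] ##. => .  t=0,i=6
  [5] #.# => #  t=0,i=0
  [4] #.. => .  t=0,i=2
  [3] .## => .  t=0,i=5
  [2] .#. => #  t=0,i=1
  [1] ..# => #  t=0,i=4
  [0] ... => .  t=0,i=3
  bits 10100110 = 166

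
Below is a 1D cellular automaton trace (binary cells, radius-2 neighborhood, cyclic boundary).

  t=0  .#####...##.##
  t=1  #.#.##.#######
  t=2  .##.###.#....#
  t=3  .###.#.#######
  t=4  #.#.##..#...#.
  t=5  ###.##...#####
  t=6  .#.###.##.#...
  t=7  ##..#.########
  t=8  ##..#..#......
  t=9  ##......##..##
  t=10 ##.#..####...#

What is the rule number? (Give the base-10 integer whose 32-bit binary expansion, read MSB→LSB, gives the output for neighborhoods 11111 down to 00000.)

1551103342

  #####|.  b31=0 t=0,i=3
  ####.|#  b30=1 t=0,i=4
  ###.#|.  b29=0 t=1,i=0
  ###..|#  b28=1 t=0,i=5
  ##.##|#  b27=1 t=0,i=0
  ##.#.|#  b26=1 t=1,i=1
  ##..#|.  b25=0 t=4,i=6
  ##...|.  b24=0 t=0,i=6
  #.###|.  b23=0 t=0,i=1
  #.##.|#  b22=1 t=0,i=12
  #.#.#|#  b21=1 t=1,i=2
  #.#..|#  b20=1 t=2,i=8
  #..##|.  b19=0 t=9,i=11
  #..#.|.  b18=0 t=4,i=7
  #...#|#  b17=1 t=0,i=7
  #....|#  b16=1 t=2,i=10
  .####|#  b15=1 t=0,i=2
  .###.|#  b14=1 t=2,i=5
  .##.#|#  b13=1 t=0,i=10
  .##..|#  b12=1 t=4,i=5
  .#.##|.  b11=0 t=1,i=3
  .#.#.|#  b10=1 t=4,i=1
  .#..#|.  b9=0 t=8,i=5
  .#...|#  b8=1 t=2,i=9
  ..###|.  b7=0 t=5,i=9
  ..##.|#  b6=1 t=0,i=9
  ..#.#|#  b5=1 t=2,i=13
  ..#..|.  b4=0 t=4,i=8
  ...##|#  b3=1 t=0,i=8
  ...#.|#  b2=1 t=2,i=12
  ....#|#  b1=1 t=2,i=11
  .....|.  b0=0 t=8,i=10
  bits 01011100011100111111010101101110 = 1551103342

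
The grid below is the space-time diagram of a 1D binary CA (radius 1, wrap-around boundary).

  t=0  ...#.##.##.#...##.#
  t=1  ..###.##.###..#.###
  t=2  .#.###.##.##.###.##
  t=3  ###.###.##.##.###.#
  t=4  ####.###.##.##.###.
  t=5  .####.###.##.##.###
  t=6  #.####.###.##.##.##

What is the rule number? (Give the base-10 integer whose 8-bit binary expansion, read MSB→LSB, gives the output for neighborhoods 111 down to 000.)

230

  ### -> #   bit 7 = 1  t=1,i=3
  ##. -> #   bit 6 = 1  t=0,i=6
  #.# -> #   bit 5 = 1  t=0,i=4
  #.. -> .   bit 4 = 0  t=0,i=0
  .## -> .   bit 3 = 0  t=0,i=5
  .#. -> #   bit 2 = 1  t=0,i=3
  ..# -> #   bit 1 = 1  t=0,i=2
  ... -> .   bit 0 = 0  t=0,i=1
  bits 11100110 = 230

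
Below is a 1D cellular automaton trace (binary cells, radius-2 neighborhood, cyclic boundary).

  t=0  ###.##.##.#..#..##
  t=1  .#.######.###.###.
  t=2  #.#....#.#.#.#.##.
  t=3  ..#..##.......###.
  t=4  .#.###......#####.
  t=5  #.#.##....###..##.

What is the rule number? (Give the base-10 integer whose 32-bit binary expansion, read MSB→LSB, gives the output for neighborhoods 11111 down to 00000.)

1482451662

  ##### -> .   bit 31 = 0  t=0,i=0
  ####. -> #   bit 30 = 1  t=0,i=1
  ###.# -> .   bit 29 = 0  t=0,i=2
  ###.. -> #   bit 28 = 1  t=1,i=16
  ##.## -> #   bit 27 = 1  t=0,i=3
  ##.#. -> .   bit 26 = 0  t=0,i=9
  ##..# -> .   bit 25 = 0  t=1,i=17
  ##... -> .   bit 24 = 0  t=3,i=7
  #.### -> .   bit 23 = 0  t=1,i=3
  #.##. -> #   bit 22 = 1  t=0,i=4
  #.#.# -> .   bit 21 = 0  t=2,i=0
  #.#.. -> #   bit 20 = 1  t=0,i=10
  #..## -> #   bit 19 = 1  t=0,i=15
  #..#. -> #   bit 18 = 1  t=0,i=12
  #...# -> .   bit 17 = 0  t=3,i=0
  #.... -> .   bit 16 = 0  t=2,i=4
  .#### -> .   bit 15 = 0  t=0,i=17
  .###. -> #   bit 14 = 1  t=1,i=11
  .##.# -> #   bit 13 = 1  t=0,i=5
  .##.. -> .   bit 12 = 0  t=3,i=6
  .#.## -> #   bit 11 = 1  t=1,i=2
  .#.#. -> .   bit 10 = 0  t=2,i=1
  .#..# -> #   bit 9 = 1  t=0,i=11
  .#... -> .   bit 8 = 0  t=2,i=3
  ..### -> #   bit 7 = 1  t=0,i=16
  ..##. -> #   bit 6 = 1  t=3,i=5
  ..#.# -> .   bit 5 = 0  t=1,i=1
  ..#.. -> .   bit 4 = 0  t=0,i=13
  ...## -> #   bit 3 = 1  t=3,i=13
  ...#. -> #   bit 2 = 1  t=2,i=6
  ....# -> #   bit 1 = 1  t=2,i=5
  ..... -> .   bit 0 = 0  t=3,i=9
  bits 01011000010111000110101011001110 = 1482451662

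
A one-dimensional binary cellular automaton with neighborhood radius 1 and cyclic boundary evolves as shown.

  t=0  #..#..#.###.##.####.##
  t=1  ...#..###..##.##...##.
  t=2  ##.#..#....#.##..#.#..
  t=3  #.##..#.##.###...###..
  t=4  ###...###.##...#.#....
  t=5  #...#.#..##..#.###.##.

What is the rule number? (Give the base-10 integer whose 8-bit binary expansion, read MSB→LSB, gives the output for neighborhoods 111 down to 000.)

  ###|.  b7=0 t=0,i=9
  ##.|.  b6=0 t=0,i=0
  #.#|#  b5=1 t=0,i=7
  #..|.  b4=0 t=0,i=1
  .##|#  b3=1 t=0,i=8
  .#.|#  b2=1 t=0,i=3
  ..#|.  b1=0 t=0,i=2
  ...|#  b0=1 t=1,i=0
  bits 00101101 = 45

45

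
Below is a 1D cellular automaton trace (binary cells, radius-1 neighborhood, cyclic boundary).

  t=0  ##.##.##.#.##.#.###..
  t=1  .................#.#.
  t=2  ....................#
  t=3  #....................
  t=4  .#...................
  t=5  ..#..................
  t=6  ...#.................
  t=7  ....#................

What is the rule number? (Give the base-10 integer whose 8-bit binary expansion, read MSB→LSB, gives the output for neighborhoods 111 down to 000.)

  [7] ### => #  t=0,i=17
  [6] ##. => .  t=0,i=1
  [5] #.# => .  t=0,i=2
  [4] #.. => #  t=0,i=19
  [3] .## => .  t=0,i=0
  [2] .#. => .  t=0,i=9
  [1] ..# => .  t=0,i=20
  [0] ... => .  t=1,i=0
  bits 10010000 = 144

144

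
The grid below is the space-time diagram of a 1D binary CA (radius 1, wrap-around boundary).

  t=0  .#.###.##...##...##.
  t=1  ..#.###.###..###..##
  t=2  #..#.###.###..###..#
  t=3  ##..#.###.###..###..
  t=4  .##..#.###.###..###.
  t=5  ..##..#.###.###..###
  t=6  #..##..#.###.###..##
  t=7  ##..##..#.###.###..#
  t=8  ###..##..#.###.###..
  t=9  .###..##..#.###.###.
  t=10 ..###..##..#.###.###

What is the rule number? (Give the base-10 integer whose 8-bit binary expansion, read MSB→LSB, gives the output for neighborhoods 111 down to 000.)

  [7] ### => #  t=0,i=4
  [6] ##. => #  t=0,i=5
  [5] #.# => #  t=0,i=2
  [4] #.. => #  t=0,i=9
  [3] .## => .  t=0,i=3
  [2] .#. => .  t=0,i=1
  [1] ..# => .  t=0,i=0
  [0] ... => #  t=0,i=10
  bits 11110001 = 241

241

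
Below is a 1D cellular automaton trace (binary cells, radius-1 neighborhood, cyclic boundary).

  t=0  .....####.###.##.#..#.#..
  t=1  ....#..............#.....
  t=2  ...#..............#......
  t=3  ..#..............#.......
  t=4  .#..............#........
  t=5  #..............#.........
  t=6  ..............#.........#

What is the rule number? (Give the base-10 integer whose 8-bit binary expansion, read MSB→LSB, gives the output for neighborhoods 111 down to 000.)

  ###|.  b7=0 t=0,i=6
  ##.|.  b6=0 t=0,i=8
  #.#|.  b5=0 t=0,i=9
  #..|.  b4=0 t=0,i=18
  .##|.  b3=0 t=0,i=5
  .#.|.  b2=0 t=0,i=17
  ..#|#  b1=1 t=0,i=4
  ...|.  b0=0 t=0,i=0
  bits 00000010 = 2

2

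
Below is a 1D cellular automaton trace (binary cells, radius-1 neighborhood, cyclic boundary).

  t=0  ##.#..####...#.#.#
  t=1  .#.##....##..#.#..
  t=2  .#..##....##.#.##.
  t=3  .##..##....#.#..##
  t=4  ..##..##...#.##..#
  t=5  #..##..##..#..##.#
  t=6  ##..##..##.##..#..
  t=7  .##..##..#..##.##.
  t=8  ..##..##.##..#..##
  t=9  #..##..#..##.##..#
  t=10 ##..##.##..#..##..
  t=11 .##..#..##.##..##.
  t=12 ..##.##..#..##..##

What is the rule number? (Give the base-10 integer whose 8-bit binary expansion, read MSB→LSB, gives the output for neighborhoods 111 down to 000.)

  ###|.  b7=0 t=0,i=0
  ##.|#  b6=1 t=0,i=1
  #.#|.  b5=0 t=0,i=2
  #..|#  b4=1 t=0,i=4
  .##|.  b3=0 t=0,i=6
  .#.|#  b2=1 t=0,i=3
  ..#|.  b1=0 t=0,i=5
  ...|.  b0=0 t=0,i=11
  bits 01010100 = 84

84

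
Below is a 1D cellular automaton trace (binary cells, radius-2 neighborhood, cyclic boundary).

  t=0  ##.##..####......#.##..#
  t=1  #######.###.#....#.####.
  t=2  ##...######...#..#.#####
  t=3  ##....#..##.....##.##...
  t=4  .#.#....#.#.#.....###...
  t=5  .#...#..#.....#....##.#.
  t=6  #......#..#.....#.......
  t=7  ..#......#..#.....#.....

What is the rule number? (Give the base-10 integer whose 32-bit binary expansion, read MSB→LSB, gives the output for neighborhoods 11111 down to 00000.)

  nb #####: next=.  (t=1,i=2, bit31=0)
  nb ####.: next=#  (t=0,i=9, bit30=1)
  nb ###.#: next=#  (t=0,i=1, bit29=1)
  nb ###..: next=#  (t=0,i=10, bit28=1)
  nb ##.##: next=#  (t=0,i=2, bit27=1)
  nb ##.#.: next=.  (t=1,i=11, bit26=0)
  nb ##..#: next=#  (t=0,i=5, bit25=1)
  nb ##...: next=.  (t=0,i=11, bit24=0)
  nb #.###: next=#  (t=1,i=0, bit23=1)
  nb #.##.: next=#  (t=0,i=3, bit22=1)
  nb #.#.#: next=.  (t=4,i=10, bit21=0)
  nb #.#..: next=.  (t=1,i=12, bit20=0)
  nb #..##: next=#  (t=0,i=6, bit19=1)
  nb #..#.: next=#  (t=2,i=16, bit18=1)
  nb #...#: next=.  (t=2,i=3, bit17=0)
  nb #....: next=#  (t=0,i=12, bit16=1)
  nb .####: next=#  (t=0,i=8, bit15=1)
  nb .###.: next=#  (t=0,i=0, bit14=1)
  nb .##.#: next=.  (t=3,i=17, bit13=0)
  nb .##..: next=#  (t=0,i=4, bit12=1)
  nb .#.##: next=.  (t=0,i=18, bit11=0)
  nb .#.#.: next=.  (t=4,i=2, bit10=0)
  nb .#..#: next=.  (t=2,i=15, bit9=0)
  nb .#...: next=.  (t=1,i=13, bit8=0)
  nb ..###: next=.  (t=0,i=7, bit7=0)
  nb ..##.: next=.  (t=3,i=0, bit6=0)
  nb ..#.#: next=#  (t=0,i=17, bit5=1)
  nb ..#..: next=.  (t=2,i=14, bit4=0)
  nb ...##: next=.  (t=2,i=4, bit3=0)
  nb ...#.: next=.  (t=0,i=16, bit2=0)
  nb ....#: next=.  (t=0,i=15, bit1=0)
  nb .....: next=.  (t=0,i=13, bit0=0)
  bits 01111010110011011101000000100000 = 2060308512

2060308512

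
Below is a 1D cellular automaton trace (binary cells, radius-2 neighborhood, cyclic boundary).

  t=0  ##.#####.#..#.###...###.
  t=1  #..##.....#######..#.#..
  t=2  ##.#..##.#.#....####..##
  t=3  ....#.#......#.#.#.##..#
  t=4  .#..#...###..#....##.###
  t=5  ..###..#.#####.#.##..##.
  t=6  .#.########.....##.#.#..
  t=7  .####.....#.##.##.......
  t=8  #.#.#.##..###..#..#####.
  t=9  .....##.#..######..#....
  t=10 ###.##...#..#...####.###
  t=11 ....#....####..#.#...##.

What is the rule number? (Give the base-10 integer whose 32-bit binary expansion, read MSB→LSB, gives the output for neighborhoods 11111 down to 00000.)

314952313

  ##### -> .   bit 31 = 0  t=0,i=5
  ####. -> .   bit 30 = 0  t=0,i=6
  ###.# -> .   bit 29 = 0  t=0,i=7
  ###.. -> #   bit 28 = 1  t=0,i=16
  ##.## -> .   bit 27 = 0  t=0,i=2
  ##.#. -> .   bit 26 = 0  t=0,i=8
  ##..# -> #   bit 25 = 1  t=1,i=17
  ##... -> .   bit 24 = 0  t=0,i=17
  #.### -> #   bit 23 = 1  t=0,i=3
  #.##. -> #   bit 22 = 1  t=0,i=0
  #.#.# -> .   bit 21 = 0  t=2,i=9
  #.#.. -> .   bit 20 = 0  t=0,i=9
  #..## -> .   bit 19 = 0  t=1,i=2
  #..#. -> #   bit 18 = 1  t=0,i=11
  #...# -> .   bit 17 = 0  t=0,i=18
  #.... -> #   bit 16 = 1  t=1,i=6
  .#### -> #   bit 15 = 1  t=0,i=4
  .###. -> #   bit 14 = 1  t=0,i=15
  .##.# -> .   bit 13 = 0  t=0,i=1
  .##.. -> .   bit 12 = 0  t=1,i=4
  .#.## -> #   bit 11 = 1  t=0,i=13
  .#.#. -> .   bit 10 = 0  t=1,i=20
  .#..# -> #   bit 9 = 1  t=0,i=10
  .#... -> .   bit 8 = 0  t=2,i=12
  ..### -> .   bit 7 = 0  t=0,i=20
  ..##. -> #   bit 6 = 1  t=1,i=3
  ..#.# -> #   bit 5 = 1  t=0,i=12
  ..#.. -> #   bit 4 = 1  t=1,i=0
  ...## -> #   bit 3 = 1  t=0,i=19
  ...#. -> .   bit 2 = 0  t=3,i=3
  ....# -> .   bit 1 = 0  t=1,i=8
  ..... -> #   bit 0 = 1  t=1,i=7
  bits 00010010110001011100101001111001 = 314952313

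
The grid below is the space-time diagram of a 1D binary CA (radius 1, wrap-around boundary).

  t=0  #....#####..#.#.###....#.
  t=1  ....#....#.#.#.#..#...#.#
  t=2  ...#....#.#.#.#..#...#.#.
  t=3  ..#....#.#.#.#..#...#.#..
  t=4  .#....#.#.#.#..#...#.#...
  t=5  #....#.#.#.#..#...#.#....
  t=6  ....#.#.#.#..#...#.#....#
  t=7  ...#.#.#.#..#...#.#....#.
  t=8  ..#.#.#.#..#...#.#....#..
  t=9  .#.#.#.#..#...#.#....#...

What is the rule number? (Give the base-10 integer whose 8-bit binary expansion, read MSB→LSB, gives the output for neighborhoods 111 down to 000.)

  nb ###: next=.  (t=0,i=6, bit7=0)
  nb ##.: next=#  (t=0,i=9, bit6=1)
  nb #.#: next=#  (t=0,i=13, bit5=1)
  nb #..: next=.  (t=0,i=1, bit4=0)
  nb .##: next=.  (t=0,i=5, bit3=0)
  nb .#.: next=.  (t=0,i=0, bit2=0)
  nb ..#: next=#  (t=0,i=4, bit1=1)
  nb ...: next=.  (t=0,i=2, bit0=0)
  bits 01100010 = 98

98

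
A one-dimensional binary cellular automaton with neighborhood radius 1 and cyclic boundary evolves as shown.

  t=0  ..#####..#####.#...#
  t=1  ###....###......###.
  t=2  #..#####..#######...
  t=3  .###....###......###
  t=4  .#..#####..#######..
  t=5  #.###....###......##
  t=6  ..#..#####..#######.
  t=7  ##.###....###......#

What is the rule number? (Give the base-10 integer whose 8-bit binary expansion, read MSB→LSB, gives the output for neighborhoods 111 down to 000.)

27

  nb ###: next=.  (t=0,i=3, bit7=0)
  nb ##.: next=.  (t=0,i=6, bit6=0)
  nb #.#: next=.  (t=0,i=14, bit5=0)
  nb #..: next=#  (t=0,i=0, bit4=1)
  nb .##: next=#  (t=0,i=2, bit3=1)
  nb .#.: next=.  (t=0,i=15, bit2=0)
  nb ..#: next=#  (t=0,i=1, bit1=1)
  nb ...: next=#  (t=0,i=17, bit0=1)
  bits 00011011 = 27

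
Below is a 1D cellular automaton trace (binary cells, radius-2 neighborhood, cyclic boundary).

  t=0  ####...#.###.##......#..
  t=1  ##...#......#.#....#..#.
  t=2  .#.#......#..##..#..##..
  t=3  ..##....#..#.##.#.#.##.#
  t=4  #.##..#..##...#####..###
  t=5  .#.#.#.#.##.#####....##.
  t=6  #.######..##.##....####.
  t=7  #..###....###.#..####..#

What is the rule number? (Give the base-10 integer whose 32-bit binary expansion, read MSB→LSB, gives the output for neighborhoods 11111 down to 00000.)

2352395978

  [31] ##### => #  t=4,i=16
  [30] ####. => .  t=0,i=2
  [29] ###.# => .  t=0,i=11
  [28] ###.. => .  t=0,i=3
  [27] ##.## => #  t=0,i=12
  [26] ##.#. => #  t=3,i=15
  [25] ##..# => .  t=2,i=15
  [24] ##... => .  t=0,i=4
  [23] #.### => .  t=0,i=9
  [22] #.##. => .  t=0,i=13
  [21] #.#.# => #  t=3,i=16
  [20] #.#.. => #  t=1,i=14
  [19] #..## => .  t=0,i=23
  [18] #..#. => #  t=1,i=21
  [17] #...# => #  t=0,i=5
  [16] #.... => .  t=0,i=16
  [15] .#### => #  t=0,i=1
  [14] .###. => .  t=0,i=10
  [13] .##.# => #  t=3,i=14
  [12] .##.. => #  t=0,i=14
  [11] .#.## => .  t=0,i=8
  [10] .#.#. => #  t=1,i=13
  [9] .#..# => #  t=0,i=22
  [8] .#... => .  t=1,i=6
  [7] ..### => #  t=0,i=0
  [6] ..##. => #  t=2,i=13
  [5] ..#.# => .  t=0,i=7
  [4] ..#.. => .  t=0,i=21
  [3] ...## => #  t=4,i=13
  [2] ...#. => .  t=0,i=6
  [1] ....# => #  t=0,i=19
  [0] ..... => .  t=0,i=17
  bits 10001100001101101011011011001010 = 2352395978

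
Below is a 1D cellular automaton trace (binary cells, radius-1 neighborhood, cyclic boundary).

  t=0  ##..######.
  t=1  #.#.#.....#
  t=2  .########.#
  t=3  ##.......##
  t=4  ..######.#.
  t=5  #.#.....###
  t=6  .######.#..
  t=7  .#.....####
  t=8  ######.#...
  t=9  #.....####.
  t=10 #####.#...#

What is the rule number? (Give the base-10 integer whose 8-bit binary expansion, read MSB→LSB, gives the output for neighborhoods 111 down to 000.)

  nb ###: next=.  (t=0,i=5, bit7=0)
  nb ##.: next=.  (t=0,i=1, bit6=0)
  nb #.#: next=#  (t=0,i=10, bit5=1)
  nb #..: next=#  (t=0,i=2, bit4=1)
  nb .##: next=#  (t=0,i=0, bit3=1)
  nb .#.: next=#  (t=1,i=2, bit2=1)
  nb ..#: next=.  (t=0,i=3, bit1=0)
  nb ...: next=#  (t=1,i=6, bit0=1)
  bits 00111101 = 61

61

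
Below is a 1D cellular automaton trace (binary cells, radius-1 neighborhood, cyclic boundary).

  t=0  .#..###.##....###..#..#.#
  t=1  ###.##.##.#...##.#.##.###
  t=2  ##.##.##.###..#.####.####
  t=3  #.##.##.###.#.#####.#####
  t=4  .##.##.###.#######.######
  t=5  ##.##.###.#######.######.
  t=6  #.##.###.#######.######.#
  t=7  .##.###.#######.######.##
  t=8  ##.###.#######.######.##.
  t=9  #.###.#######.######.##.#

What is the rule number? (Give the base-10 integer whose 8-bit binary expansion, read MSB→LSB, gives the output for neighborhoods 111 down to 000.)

  nb ###: next=#  (t=0,i=5, bit7=1)
  nb ##.: next=.  (t=0,i=6, bit6=0)
  nb #.#: next=#  (t=0,i=0, bit5=1)
  nb #..: next=#  (t=0,i=2, bit4=1)
  nb .##: next=#  (t=0,i=4, bit3=1)
  nb .#.: next=#  (t=0,i=1, bit2=1)
  nb ..#: next=.  (t=0,i=3, bit1=0)
  nb ...: next=.  (t=0,i=11, bit0=0)
  bits 10111100 = 188

188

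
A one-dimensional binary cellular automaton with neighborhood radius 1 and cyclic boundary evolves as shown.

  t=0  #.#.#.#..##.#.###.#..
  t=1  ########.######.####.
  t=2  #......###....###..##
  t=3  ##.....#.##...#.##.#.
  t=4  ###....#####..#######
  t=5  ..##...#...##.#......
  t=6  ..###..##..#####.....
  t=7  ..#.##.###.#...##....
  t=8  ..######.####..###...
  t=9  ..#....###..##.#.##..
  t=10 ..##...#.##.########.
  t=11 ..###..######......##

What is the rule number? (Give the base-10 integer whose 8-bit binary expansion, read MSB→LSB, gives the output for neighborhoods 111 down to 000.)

  [7] ### => .  t=0,i=15
  [6] ##. => #  t=0,i=10
  [5] #.# => #  t=0,i=1
  [4] #.. => #  t=0,i=7
  [3] .## => #  t=0,i=9
  [2] .#. => #  t=0,i=0
  [1] ..# => .  t=0,i=8
  [0] ... => .  t=2,i=2
  bits 01111100 = 124

124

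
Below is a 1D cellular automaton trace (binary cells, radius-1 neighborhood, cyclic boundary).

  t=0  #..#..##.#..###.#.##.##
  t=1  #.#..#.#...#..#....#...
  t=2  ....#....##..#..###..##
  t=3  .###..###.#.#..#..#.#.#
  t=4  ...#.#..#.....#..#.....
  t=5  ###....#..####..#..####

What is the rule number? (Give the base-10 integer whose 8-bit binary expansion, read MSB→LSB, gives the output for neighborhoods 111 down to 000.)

  nb ###: next=.  (t=0,i=13, bit7=0)
  nb ##.: next=#  (t=0,i=0, bit6=1)
  nb #.#: next=.  (t=0,i=8, bit5=0)
  nb #..: next=.  (t=0,i=1, bit4=0)
  nb .##: next=.  (t=0,i=6, bit3=0)
  nb .#.: next=.  (t=0,i=3, bit2=0)
  nb ..#: next=#  (t=0,i=2, bit1=1)
  nb ...: next=#  (t=1,i=9, bit0=1)
  bits 01000011 = 67

67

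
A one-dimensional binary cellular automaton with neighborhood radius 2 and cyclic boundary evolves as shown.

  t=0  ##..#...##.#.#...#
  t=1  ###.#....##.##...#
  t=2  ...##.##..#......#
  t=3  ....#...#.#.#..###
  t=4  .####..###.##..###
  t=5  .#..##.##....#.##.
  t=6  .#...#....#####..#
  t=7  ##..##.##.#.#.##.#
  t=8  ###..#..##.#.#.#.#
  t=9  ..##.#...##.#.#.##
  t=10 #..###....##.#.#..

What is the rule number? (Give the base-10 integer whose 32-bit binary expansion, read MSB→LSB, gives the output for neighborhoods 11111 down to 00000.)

2526112950

  nb #####: next=#  (t=6,i=12, bit31=1)
  nb ####.: next=.  (t=1,i=1, bit30=0)
  nb ###.#: next=.  (t=1,i=2, bit29=0)
  nb ###..: next=#  (t=0,i=1, bit28=1)
  nb ##.##: next=.  (t=1,i=11, bit27=0)
  nb ##.#.: next=#  (t=0,i=10, bit26=1)
  nb ##..#: next=#  (t=0,i=2, bit25=1)
  nb ##...: next=.  (t=1,i=14, bit24=0)
  nb #.###: next=#  (t=4,i=1, bit23=1)
  nb #.##.: next=.  (t=1,i=12, bit22=0)
  nb #.#.#: next=.  (t=0,i=11, bit21=0)
  nb #.#..: next=#  (t=0,i=13, bit20=1)
  nb #..##: next=.  (t=3,i=14, bit19=0)
  nb #..#.: next=.  (t=0,i=3, bit18=0)
  nb #...#: next=.  (t=0,i=6, bit17=0)
  nb #....: next=#  (t=1,i=6, bit16=1)
  nb .####: next=.  (t=1,i=0, bit15=0)
  nb .###.: next=#  (t=0,i=0, bit14=1)
  nb .##.#: next=#  (t=0,i=9, bit13=1)
  nb .##..: next=.  (t=1,i=13, bit12=0)
  nb .#.##: next=#  (t=5,i=14, bit11=1)
  nb .#.#.: next=#  (t=0,i=12, bit10=1)
  nb .#..#: next=.  (t=3,i=13, bit9=0)
  nb .#...: next=.  (t=0,i=5, bit8=0)
  nb ..###: next=#  (t=0,i=17, bit7=1)
  nb ..##.: next=.  (t=0,i=8, bit6=0)
  nb ..#.#: next=#  (t=3,i=8, bit5=1)
  nb ..#..: next=#  (t=0,i=4, bit4=1)
  nb ...##: next=.  (t=0,i=7, bit3=0)
  nb ...#.: next=#  (t=2,i=16, bit2=1)
  nb ....#: next=#  (t=1,i=7, bit1=1)
  nb .....: next=.  (t=2,i=13, bit0=0)
  bits 10010110100100010110110010110110 = 2526112950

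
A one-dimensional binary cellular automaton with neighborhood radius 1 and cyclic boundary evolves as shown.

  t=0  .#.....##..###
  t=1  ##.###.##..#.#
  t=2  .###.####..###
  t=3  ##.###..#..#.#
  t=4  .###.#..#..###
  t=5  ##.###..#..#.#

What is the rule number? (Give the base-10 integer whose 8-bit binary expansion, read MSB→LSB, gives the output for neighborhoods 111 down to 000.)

109

  nb ###: next=.  (t=0,i=12, bit7=0)
  nb ##.: next=#  (t=0,i=8, bit6=1)
  nb #.#: next=#  (t=0,i=0, bit5=1)
  nb #..: next=.  (t=0,i=2, bit4=0)
  nb .##: next=#  (t=0,i=7, bit3=1)
  nb .#.: next=#  (t=0,i=1, bit2=1)
  nb ..#: next=.  (t=0,i=6, bit1=0)
  nb ...: next=#  (t=0,i=3, bit0=1)
  bits 01101101 = 109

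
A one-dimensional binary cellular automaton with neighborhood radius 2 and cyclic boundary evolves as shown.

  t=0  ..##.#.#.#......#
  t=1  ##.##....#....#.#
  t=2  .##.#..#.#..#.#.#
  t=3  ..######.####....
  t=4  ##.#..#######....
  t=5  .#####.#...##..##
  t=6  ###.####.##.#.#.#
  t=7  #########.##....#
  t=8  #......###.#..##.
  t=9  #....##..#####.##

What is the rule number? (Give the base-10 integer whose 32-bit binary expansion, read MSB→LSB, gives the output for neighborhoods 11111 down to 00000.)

2090775098

  ##### -> .   bit 31 = 0  t=3,i=4
  ####. -> #   bit 30 = 1  t=3,i=6
  ###.# -> #   bit 29 = 1  t=1,i=1
  ###.. -> #   bit 28 = 1  t=3,i=12
  ##.## -> #   bit 27 = 1  t=1,i=2
  ##.#. -> #   bit 26 = 1  t=0,i=4
  ##..# -> .   bit 25 = 0  t=5,i=13
  ##... -> .   bit 24 = 0  t=1,i=5
  #.### -> #   bit 23 = 1  t=1,i=16
  #.##. -> .   bit 22 = 0  t=1,i=3
  #.#.# -> .   bit 21 = 0  t=0,i=5
  #.#.. -> #   bit 20 = 1  t=0,i=9
  #..## -> #   bit 19 = 1  t=0,i=1
  #..#. -> #   bit 18 = 1  t=2,i=6
  #...# -> #   bit 17 = 1  t=5,i=9
  #.... -> .   bit 16 = 0  t=0,i=11
  .#### -> #   bit 15 = 1  t=3,i=3
  .###. -> .   bit 14 = 0  t=1,i=0
  .##.# -> #   bit 13 = 1  t=0,i=3
  .##.. -> #   bit 12 = 1  t=1,i=4
  .#.## -> .   bit 11 = 0  t=1,i=15
  .#.#. -> .   bit 10 = 0  t=0,i=6
  .#..# -> #   bit 9 = 1  t=0,i=0
  .#... -> .   bit 8 = 0  t=0,i=10
  ..### -> .   bit 7 = 0  t=3,i=2
  ..##. -> .   bit 6 = 0  t=0,i=2
  ..#.# -> #   bit 5 = 1  t=1,i=14
  ..#.. -> #   bit 4 = 1  t=0,i=16
  ...## -> #   bit 3 = 1  t=3,i=1
  ...#. -> .   bit 2 = 0  t=0,i=15
  ....# -> #   bit 1 = 1  t=0,i=14
  ..... -> .   bit 0 = 0  t=0,i=12
  bits 01111100100111101011001000111010 = 2090775098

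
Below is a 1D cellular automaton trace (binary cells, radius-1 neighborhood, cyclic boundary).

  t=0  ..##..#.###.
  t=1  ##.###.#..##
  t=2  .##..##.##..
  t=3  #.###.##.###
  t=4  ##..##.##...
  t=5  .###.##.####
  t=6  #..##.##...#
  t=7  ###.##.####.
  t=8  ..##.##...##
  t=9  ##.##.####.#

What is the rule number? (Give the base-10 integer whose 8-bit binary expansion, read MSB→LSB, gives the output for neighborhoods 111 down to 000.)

115

  ### -> .   bit 7 = 0  t=0,i=9
  ##. -> #   bit 6 = 1  t=0,i=3
  #.# -> #   bit 5 = 1  t=0,i=7
  #.. -> #   bit 4 = 1  t=0,i=4
  .## -> .   bit 3 = 0  t=0,i=2
  .#. -> .   bit 2 = 0  t=0,i=6
  ..# -> #   bit 1 = 1  t=0,i=1
  ... -> #   bit 0 = 1  t=0,i=0
  bits 01110011 = 115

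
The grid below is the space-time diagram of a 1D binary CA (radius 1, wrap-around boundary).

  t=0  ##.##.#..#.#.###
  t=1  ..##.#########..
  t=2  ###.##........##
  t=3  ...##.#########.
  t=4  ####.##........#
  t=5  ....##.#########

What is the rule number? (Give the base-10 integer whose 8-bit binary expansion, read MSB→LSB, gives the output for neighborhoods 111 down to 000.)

  [7] ### => .  t=0,i=0
  [6] ##. => .  t=0,i=1
  [5] #.# => #  t=0,i=2
  [4] #.. => #  t=0,i=7
  [3] .## => #  t=0,i=3
  [2] .#. => #  t=0,i=6
  [1] ..# => #  t=0,i=8
  [0] ... => #  t=1,i=0
  bits 00111111 = 63

63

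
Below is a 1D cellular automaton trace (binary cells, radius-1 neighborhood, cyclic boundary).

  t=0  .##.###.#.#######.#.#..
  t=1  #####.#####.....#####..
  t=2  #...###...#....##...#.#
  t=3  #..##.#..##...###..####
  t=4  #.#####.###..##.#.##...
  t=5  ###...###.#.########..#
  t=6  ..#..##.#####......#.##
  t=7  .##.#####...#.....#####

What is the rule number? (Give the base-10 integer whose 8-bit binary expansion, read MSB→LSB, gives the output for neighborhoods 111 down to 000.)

  nb ###: next=.  (t=0,i=5, bit7=0)
  nb ##.: next=#  (t=0,i=2, bit6=1)
  nb #.#: next=#  (t=0,i=3, bit5=1)
  nb #..: next=.  (t=0,i=21, bit4=0)
  nb .##: next=#  (t=0,i=1, bit3=1)
  nb .#.: next=#  (t=0,i=8, bit2=1)
  nb ..#: next=#  (t=0,i=0, bit1=1)
  nb ...: next=.  (t=0,i=22, bit0=0)
  bits 01101110 = 110

110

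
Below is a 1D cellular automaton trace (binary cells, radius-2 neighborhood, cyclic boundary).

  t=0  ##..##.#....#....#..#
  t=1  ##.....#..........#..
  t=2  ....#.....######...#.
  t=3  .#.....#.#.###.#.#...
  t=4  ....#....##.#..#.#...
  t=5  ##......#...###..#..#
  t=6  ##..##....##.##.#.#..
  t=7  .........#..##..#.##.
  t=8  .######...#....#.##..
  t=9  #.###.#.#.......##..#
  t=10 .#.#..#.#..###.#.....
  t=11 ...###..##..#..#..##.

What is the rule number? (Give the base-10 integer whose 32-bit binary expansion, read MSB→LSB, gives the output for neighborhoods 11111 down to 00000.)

  ##### -> #   bit 31 = 1  t=2,i=12
  ####. -> .   bit 30 = 0  t=2,i=14
  ###.# -> .   bit 29 = 0  t=3,i=13
  ###.. -> #   bit 28 = 1  t=0,i=1
  ##.## -> #   bit 27 = 1  t=6,i=12
  ##.#. -> .   bit 26 = 0  t=0,i=6
  ##..# -> .   bit 25 = 0  t=0,i=2
  ##... -> .   bit 24 = 0  t=1,i=2
  #.### -> .   bit 23 = 0  t=3,i=11
  #.##. -> #   bit 22 = 1  t=6,i=13
  #.#.# -> #   bit 21 = 1  t=3,i=9
  #.#.. -> #   bit 20 = 1  t=0,i=7
  #..## -> .   bit 19 = 0  t=0,i=3
  #..#. -> #   bit 18 = 1  t=4,i=14
  #...# -> #   bit 17 = 1  t=2,i=17
  #.... -> .   bit 16 = 0  t=0,i=9
  .#### -> #   bit 15 = 1  t=2,i=11
  .###. -> #   bit 14 = 1  t=0,i=0
  .##.# -> .   bit 13 = 0  t=0,i=5
  .##.. -> .   bit 12 = 0  t=1,i=1
  .#.## -> #   bit 11 = 1  t=3,i=10
  .#.#. -> .   bit 10 = 0  t=3,i=8
  .#..# -> #   bit 9 = 1  t=0,i=18
  .#... -> .   bit 8 = 0  t=0,i=8
  ..### -> .   bit 7 = 0  t=0,i=20
  ..##. -> .   bit 6 = 0  t=0,i=4
  ..#.# -> .   bit 5 = 0  t=3,i=7
  ..#.. -> .   bit 4 = 0  t=0,i=12
  ...## -> #   bit 3 = 1  t=2,i=9
  ...#. -> .   bit 2 = 0  t=0,i=11
  ....# -> .   bit 1 = 0  t=0,i=10
  ..... -> #   bit 0 = 1  t=1,i=4
  bits 10011000011101101100101000001001 = 2557921801

2557921801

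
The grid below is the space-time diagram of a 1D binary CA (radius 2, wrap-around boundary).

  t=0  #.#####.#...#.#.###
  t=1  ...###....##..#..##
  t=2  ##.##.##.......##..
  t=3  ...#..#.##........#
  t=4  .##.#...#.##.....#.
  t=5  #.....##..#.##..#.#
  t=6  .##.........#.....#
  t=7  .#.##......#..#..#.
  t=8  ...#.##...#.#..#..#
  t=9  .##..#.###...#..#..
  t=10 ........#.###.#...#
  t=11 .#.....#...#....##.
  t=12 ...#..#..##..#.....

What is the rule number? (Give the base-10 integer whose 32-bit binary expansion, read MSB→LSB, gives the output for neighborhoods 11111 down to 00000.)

  #####|#  b31=1 t=0,i=4
  ####.|#  b30=1 t=0,i=5
  ###.#|.  b29=0 t=0,i=0
  ###..|.  b28=0 t=1,i=5
  ##.##|.  b27=0 t=0,i=1
  ##.#.|.  b26=0 t=0,i=7
  ##..#|.  b25=0 t=1,i=12
  ##...|#  b24=1 t=1,i=0
  #.###|.  b23=0 t=0,i=2
  #.##.|#  b22=1 t=2,i=3
  #.#.#|#  b21=1 t=0,i=14
  #.#..|.  b20=0 t=0,i=8
  #..##|#  b19=1 t=1,i=16
  #..#.|.  b18=0 t=1,i=13
  #...#|#  b17=1 t=0,i=10
  #....|#  b16=1 t=1,i=7
  .####|#  b15=1 t=0,i=3
  .###.|#  b14=1 t=1,i=4
  .##.#|.  b13=0 t=2,i=1
  .##..|.  b12=0 t=1,i=11
  .#.##|.  b11=0 t=0,i=15
  .#.#.|.  b10=0 t=0,i=13
  .#..#|#  b9=1 t=1,i=15
  .#...|.  b8=0 t=0,i=9
  ..###|#  b7=1 t=1,i=3
  ..##.|.  b6=0 t=1,i=10
  ..#.#|.  b5=0 t=0,i=12
  ..#..|.  b4=0 t=1,i=14
  ...##|.  b3=0 t=1,i=2
  ...#.|#  b2=1 t=0,i=11
  ....#|.  b1=0 t=1,i=8
  .....|.  b0=0 t=2,i=10
  bits 11000001011010111100001010000100 = 3245064836

3245064836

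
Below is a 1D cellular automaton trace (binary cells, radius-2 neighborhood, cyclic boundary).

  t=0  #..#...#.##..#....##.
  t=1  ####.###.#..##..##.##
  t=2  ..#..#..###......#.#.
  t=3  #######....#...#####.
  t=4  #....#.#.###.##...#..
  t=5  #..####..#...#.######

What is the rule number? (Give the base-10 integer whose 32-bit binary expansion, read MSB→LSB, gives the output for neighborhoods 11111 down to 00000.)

  [31] ##### => .  t=1,i=0
  [30] ####. => #  t=1,i=2
  [29] ###.# => .  t=1,i=3
  [28] ###.. => .  t=2,i=10
  [27] ##.## => .  t=1,i=4
  [26] ##.#. => #  t=0,i=20
  [25] ##..# => .  t=0,i=11
  [24] ##... => #  t=2,i=11
  [23] #.### => #  t=1,i=5
  [22] #.##. => #  t=0,i=9
  [21] #.#.# => .  t=4,i=7
  [20] #.#.. => #  t=0,i=0
  [19] #..## => .  t=1,i=11
  [18] #..#. => #  t=0,i=2
  [17] #...# => #  t=0,i=5
  [16] #.... => .  t=0,i=15
  [15] .#### => .  t=1,i=20
  [14] .###. => .  t=1,i=6
  [13] .##.# => #  t=0,i=19
  [12] .##.. => .  t=0,i=10
  [11] .#.## => .  t=0,i=8
  [10] .#.#. => #  t=2,i=18
  [9] .#..# => #  t=0,i=1
  [8] .#... => .  t=0,i=4
  [7] ..### => .  t=2,i=8
  [6] ..##. => .  t=0,i=18
  [5] ..#.# => #  t=0,i=7
  [4] ..#.. => #  t=0,i=3
  [3] ...## => #  t=0,i=17
  [2] ...#. => #  t=0,i=6
  [1] ....# => #  t=0,i=16
  [0] ..... => .  t=2,i=13
  bits 01000101110101100010011000111110 = 1171662398

1171662398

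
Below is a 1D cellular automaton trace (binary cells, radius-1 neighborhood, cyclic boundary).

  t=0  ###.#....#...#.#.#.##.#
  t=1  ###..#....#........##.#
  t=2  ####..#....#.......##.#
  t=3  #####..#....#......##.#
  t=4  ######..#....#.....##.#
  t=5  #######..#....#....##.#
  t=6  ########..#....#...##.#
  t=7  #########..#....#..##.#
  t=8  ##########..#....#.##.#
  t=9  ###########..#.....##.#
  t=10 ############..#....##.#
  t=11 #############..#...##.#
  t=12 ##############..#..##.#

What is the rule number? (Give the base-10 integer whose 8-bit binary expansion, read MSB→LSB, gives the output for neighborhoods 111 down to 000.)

216

  [7] ### => #  t=0,i=0
  [6] ##. => #  t=0,i=2
  [5] #.# => .  t=0,i=3
  [4] #.. => #  t=0,i=5
  [3] .## => #  t=0,i=19
  [2] .#. => .  t=0,i=4
  [1] ..# => .  t=0,i=8
  [0] ... => .  t=0,i=6
  bits 11011000 = 216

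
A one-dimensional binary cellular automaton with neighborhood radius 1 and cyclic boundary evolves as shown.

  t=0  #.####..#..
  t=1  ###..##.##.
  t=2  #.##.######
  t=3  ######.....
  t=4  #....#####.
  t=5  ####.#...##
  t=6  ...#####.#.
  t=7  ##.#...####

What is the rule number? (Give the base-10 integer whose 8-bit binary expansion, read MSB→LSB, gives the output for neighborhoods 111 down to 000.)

  ###|.  b7=0 t=0,i=3
  ##.|#  b6=1 t=0,i=5
  #.#|#  b5=1 t=0,i=1
  #..|#  b4=1 t=0,i=6
  .##|#  b3=1 t=0,i=2
  .#.|#  b2=1 t=0,i=0
  ..#|.  b1=0 t=0,i=7
  ...|#  b0=1 t=3,i=7
  bits 01111101 = 125

125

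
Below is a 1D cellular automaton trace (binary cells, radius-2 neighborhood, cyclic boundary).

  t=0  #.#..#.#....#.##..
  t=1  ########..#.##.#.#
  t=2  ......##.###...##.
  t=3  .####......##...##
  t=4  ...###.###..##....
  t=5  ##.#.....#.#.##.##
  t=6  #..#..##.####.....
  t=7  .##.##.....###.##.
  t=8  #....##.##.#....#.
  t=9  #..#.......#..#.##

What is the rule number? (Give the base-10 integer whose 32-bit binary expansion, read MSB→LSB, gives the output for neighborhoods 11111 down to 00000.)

  [31] ##### => .  t=1,i=1
  [30] ####. => #  t=1,i=6
  [29] ###.# => .  t=4,i=5
  [28] ###.. => #  t=1,i=7
  [27] ##.## => .  t=2,i=8
  [26] ##.#. => .  t=1,i=14
  [25] ##..# => .  t=0,i=16
  [24] ##... => #  t=2,i=12
  [23] #.### => .  t=1,i=17
  [22] #.##. => .  t=0,i=14
  [21] #.#.# => #  t=1,i=15
  [20] #.#.. => #  t=0,i=2
  [19] #..## => #  t=4,i=11
  [18] #..#. => #  t=0,i=4
  [17] #...# => .  t=2,i=13
  [16] #.... => .  t=0,i=9
  [15] .#### => .  t=1,i=0
  [14] .###. => .  t=2,i=10
  [13] .##.# => .  t=1,i=13
  [12] .##.. => #  t=0,i=15
  [11] .#.## => #  t=0,i=13
  [10] .#.#. => #  t=0,i=1
  [9] .#..# => #  t=0,i=3
  [8] .#... => .  t=0,i=8
  [7] ..### => #  t=4,i=3
  [6] ..##. => .  t=2,i=6
  [5] ..#.# => #  t=0,i=0
  [4] ..#.. => .  t=6,i=0
  [3] ...## => .  t=2,i=5
  [2] ...#. => .  t=0,i=11
  [1] ....# => #  t=0,i=10
  [0] ..... => #  t=2,i=1
  bits 01010001001111000001111010100011 = 1362894499

1362894499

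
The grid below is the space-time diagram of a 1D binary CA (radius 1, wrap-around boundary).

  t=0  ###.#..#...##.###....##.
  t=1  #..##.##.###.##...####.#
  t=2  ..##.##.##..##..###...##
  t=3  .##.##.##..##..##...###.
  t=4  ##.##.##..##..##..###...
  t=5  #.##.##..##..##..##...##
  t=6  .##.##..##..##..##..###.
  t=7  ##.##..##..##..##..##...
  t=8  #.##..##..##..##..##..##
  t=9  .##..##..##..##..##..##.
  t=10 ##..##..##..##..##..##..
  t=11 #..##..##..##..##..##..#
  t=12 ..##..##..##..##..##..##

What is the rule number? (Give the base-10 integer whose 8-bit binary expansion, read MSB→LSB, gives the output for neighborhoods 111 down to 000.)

  [7] ### => .  t=0,i=1
  [6] ##. => .  t=0,i=2
  [5] #.# => #  t=0,i=3
  [4] #.. => .  t=0,i=5
  [3] .## => #  t=0,i=0
  [2] .#. => #  t=0,i=4
  [1] ..# => #  t=0,i=6
  [0] ... => #  t=0,i=9
  bits 00101111 = 47

47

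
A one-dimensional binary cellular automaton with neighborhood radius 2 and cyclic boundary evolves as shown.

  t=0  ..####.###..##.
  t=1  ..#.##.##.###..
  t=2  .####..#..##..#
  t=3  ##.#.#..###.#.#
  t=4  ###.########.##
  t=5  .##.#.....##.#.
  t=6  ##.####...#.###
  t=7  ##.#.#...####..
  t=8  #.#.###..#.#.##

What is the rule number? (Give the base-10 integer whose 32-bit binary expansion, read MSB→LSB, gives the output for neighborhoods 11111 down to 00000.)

  #####|.  b31=0 t=4,i=0
  ####.|#  b30=1 t=0,i=4
  ###.#|#  b29=1 t=0,i=5
  ###..|.  b28=0 t=0,i=9
  ##.##|.  b27=0 t=0,i=6
  ##.#.|#  b26=1 t=3,i=2
  ##..#|#  b25=1 t=0,i=10
  ##...|.  b24=0 t=0,i=14
  #.###|#  b23=1 t=0,i=7
  #.##.|#  b22=1 t=1,i=4
  #.#.#|.  b21=0 t=3,i=3
  #.#..|#  b20=1 t=3,i=5
  #..##|#  b19=1 t=0,i=11
  #..#.|.  b18=0 t=2,i=6
  #...#|.  b17=0 t=0,i=0
  #....|#  b16=1 t=1,i=14
  .####|.  b15=0 t=0,i=3
  .###.|#  b14=1 t=0,i=8
  .##.#|.  b13=0 t=1,i=5
  .##..|.  b12=0 t=0,i=13
  .#.##|#  b11=1 t=1,i=3
  .#.#.|#  b10=1 t=3,i=4
  .#..#|#  b9=1 t=2,i=8
  .#...|#  b8=1 t=5,i=5
  ..###|#  b7=1 t=0,i=2
  ..##.|#  b6=1 t=0,i=12
  ..#.#|#  b5=1 t=1,i=2
  ..#..|.  b4=0 t=2,i=7
  ...##|.  b3=0 t=0,i=1
  ...#.|#  b2=1 t=1,i=1
  ....#|.  b1=0 t=1,i=0
  .....|.  b0=0 t=5,i=7
  bits 01100110110110010100111111100100 = 1725517796

1725517796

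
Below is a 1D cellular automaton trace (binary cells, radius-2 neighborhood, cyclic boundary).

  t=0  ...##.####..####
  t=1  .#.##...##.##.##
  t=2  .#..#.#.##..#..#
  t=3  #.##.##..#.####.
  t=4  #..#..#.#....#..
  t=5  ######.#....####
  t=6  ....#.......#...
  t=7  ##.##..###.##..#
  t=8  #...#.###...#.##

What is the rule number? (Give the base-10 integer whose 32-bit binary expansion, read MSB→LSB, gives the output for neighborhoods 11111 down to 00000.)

1345222357

  #####|.  b31=0 t=5,i=0
  ####.|#  b30=1 t=0,i=8
  ###.#|.  b29=0 t=3,i=14
  ###..|#  b28=1 t=0,i=9
  ##.##|.  b27=0 t=0,i=5
  ##.#.|.  b26=0 t=1,i=0
  ##..#|.  b25=0 t=0,i=10
  ##...|.  b24=0 t=0,i=0
  #.###|.  b23=0 t=0,i=6
  #.##.|.  b22=0 t=1,i=3
  #.#.#|#  b21=1 t=1,i=1
  #.#..|.  b20=0 t=2,i=1
  #..##|#  b19=1 t=0,i=11
  #..#.|#  b18=1 t=2,i=3
  #...#|#  b17=1 t=0,i=1
  #....|.  b16=0 t=4,i=10
  .####|.  b15=0 t=0,i=7
  .###.|#  b14=1 t=7,i=0
  .##.#|#  b13=1 t=0,i=4
  .##..|#  b12=1 t=1,i=4
  .#.##|.  b11=0 t=1,i=2
  .#.#.|#  b10=1 t=2,i=0
  .#..#|#  b9=1 t=2,i=2
  .#...|.  b8=0 t=4,i=9
  ..###|#  b7=1 t=0,i=12
  ..##.|#  b6=1 t=0,i=3
  ..#.#|.  b5=0 t=2,i=4
  ..#..|#  b4=1 t=2,i=12
  ...##|.  b3=0 t=0,i=2
  ...#.|#  b2=1 t=4,i=12
  ....#|.  b1=0 t=4,i=11
  .....|#  b0=1 t=6,i=0
  bits 01010000001011100111011011010101 = 1345222357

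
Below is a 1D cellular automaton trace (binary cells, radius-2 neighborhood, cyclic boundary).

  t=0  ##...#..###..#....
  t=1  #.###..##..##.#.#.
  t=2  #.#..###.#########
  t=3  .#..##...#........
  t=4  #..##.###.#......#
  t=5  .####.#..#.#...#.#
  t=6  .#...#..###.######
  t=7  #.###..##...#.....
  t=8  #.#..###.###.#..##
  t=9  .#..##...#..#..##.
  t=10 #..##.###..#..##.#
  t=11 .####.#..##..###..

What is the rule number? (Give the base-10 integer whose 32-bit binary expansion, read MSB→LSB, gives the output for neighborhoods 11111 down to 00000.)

  #####|.  b31=0 t=2,i=11
  ####.|.  b30=0 t=2,i=17
  ###.#|.  b29=0 t=2,i=0
  ###..|.  b28=0 t=0,i=10
  ##.##|.  b27=0 t=2,i=8
  ##.#.|#  b26=1 t=1,i=13
  ##..#|#  b25=1 t=0,i=11
  ##...|#  b24=1 t=0,i=2
  #.###|#  b23=1 t=1,i=2
  #.##.|.  b22=0 t=10,i=17
  #.#.#|#  b21=1 t=1,i=0
  #.#..|.  b20=0 t=2,i=2
  #..##|#  b19=1 t=0,i=7
  #..#.|#  b18=1 t=0,i=12
  #...#|#  b17=1 t=0,i=3
  #....|.  b16=0 t=0,i=15
  .####|.  b15=0 t=2,i=10
  .###.|.  b14=0 t=0,i=9
  .##.#|#  b13=1 t=1,i=12
  .##..|.  b12=0 t=0,i=1
  .#.##|.  b11=0 t=1,i=1
  .#.#.|#  b10=1 t=1,i=15
  .#..#|.  b9=0 t=0,i=6
  .#...|#  b8=1 t=0,i=14
  ..###|#  b7=1 t=0,i=8
  ..##.|#  b6=1 t=0,i=0
  ..#.#|#  b5=1 t=5,i=9
  ..#..|.  b4=0 t=0,i=5
  ...##|.  b3=0 t=0,i=17
  ...#.|#  b2=1 t=0,i=4
  ....#|#  b1=1 t=0,i=16
  .....|.  b0=0 t=3,i=12
  bits 00000111101011100010010111100110 = 128853478

128853478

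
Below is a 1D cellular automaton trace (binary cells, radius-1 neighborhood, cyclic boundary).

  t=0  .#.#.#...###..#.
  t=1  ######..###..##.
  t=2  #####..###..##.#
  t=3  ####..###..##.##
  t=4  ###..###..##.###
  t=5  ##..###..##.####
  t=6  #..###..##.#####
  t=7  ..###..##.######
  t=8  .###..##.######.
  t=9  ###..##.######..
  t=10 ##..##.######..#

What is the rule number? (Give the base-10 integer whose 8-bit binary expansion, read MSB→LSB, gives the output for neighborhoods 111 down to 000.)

174

  ###|#  b7=1 t=0,i=10
  ##.|.  b6=0 t=0,i=11
  #.#|#  b5=1 t=0,i=2
  #..|.  b4=0 t=0,i=6
  .##|#  b3=1 t=0,i=9
  .#.|#  b2=1 t=0,i=1
  ..#|#  b1=1 t=0,i=0
  ...|.  b0=0 t=0,i=7
  bits 10101110 = 174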